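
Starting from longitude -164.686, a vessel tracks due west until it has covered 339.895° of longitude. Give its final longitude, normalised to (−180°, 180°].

-144.581°

Start at -164.686°; shift −339.895° → -504.581°.
-504.581° lies outside (−180°, 180°]; add 360° → -144.581°.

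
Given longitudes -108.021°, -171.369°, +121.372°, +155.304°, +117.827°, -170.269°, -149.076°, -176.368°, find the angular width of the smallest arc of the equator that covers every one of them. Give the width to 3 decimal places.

Sort the longitudes: -176.368°, -171.369°, -170.269°, -149.076°, -108.021°, +117.827°, +121.372°, +155.304°.
Eastward gaps between consecutive values (wrapping around): 4.999°, 1.100°, 21.193°, 41.055°, 225.848°, 3.545°, 33.932°, 28.328°.
Largest gap = 225.848° ⇒ minimal covering band is its complement: 360° − 225.848° = 134.152°.
Band runs from +117.827° eastward to -108.021°, crossing the antimeridian.

134.152°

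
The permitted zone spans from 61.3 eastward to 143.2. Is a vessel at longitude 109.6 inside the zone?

Yes

Band width going east from +61.3° to +143.2°: ((143.2 − 61.3) mod 360) = 81.9°.
Offset of +109.6° east of the west edge: ((109.6 − 61.3) mod 360) = 48.3°.
48.3° ≤ 81.9° ⇒ inside.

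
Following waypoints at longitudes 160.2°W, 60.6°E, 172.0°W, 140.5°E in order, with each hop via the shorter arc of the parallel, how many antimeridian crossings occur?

3

Leg 1: -160.2° → +60.6°, shortest Δλ = -139.2° (west) — crosses 180°.
Leg 2: +60.6° → -172.0°, shortest Δλ = 127.4° (east) — crosses 180°.
Leg 3: -172.0° → +140.5°, shortest Δλ = -47.5° (west) — crosses 180°.
Total crossings: 3.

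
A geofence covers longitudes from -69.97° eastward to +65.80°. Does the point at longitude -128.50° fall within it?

No

Band width going east from -69.97° to +65.80°: ((65.80 − -69.97) mod 360) = 135.77°.
Offset of -128.50° east of the west edge: ((-128.50 − -69.97) mod 360) = 301.47°.
301.47° > 135.77° ⇒ outside.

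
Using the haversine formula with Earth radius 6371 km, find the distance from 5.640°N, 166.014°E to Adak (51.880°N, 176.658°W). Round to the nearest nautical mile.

Δλ = -176.658 − 166.014 = -342.672°; wrapped into (−180°, 180°]: 17.328°.
Δφ = 51.880 − 5.640 = 46.240°.
a = sin²(Δφ/2) + cos φ₁ · cos φ₂ · sin²(Δλ/2) = 0.168121.
c = 2·atan2(√a, √(1−a)) = 0.84496 rad → d = 6371·c ≈ 5383.26 km ≈ 2906.73 nmi.

2907 nmi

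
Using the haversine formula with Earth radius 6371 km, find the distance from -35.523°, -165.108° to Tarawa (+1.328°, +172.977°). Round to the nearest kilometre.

Δλ = 172.977 − -165.108 = 338.085°; wrapped into (−180°, 180°]: -21.915°.
Δφ = 1.328 − -35.523 = 36.851°.
a = sin²(Δφ/2) + cos φ₁ · cos φ₂ · sin²(Δλ/2) = 0.129299.
c = 2·atan2(√a, √(1−a)) = 0.73564 rad → d = 6371·c ≈ 4686.76 km.

4687 km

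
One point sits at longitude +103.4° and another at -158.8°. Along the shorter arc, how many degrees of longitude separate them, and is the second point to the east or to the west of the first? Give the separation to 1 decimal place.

Raw difference: -158.8 − 103.4 = -262.2°.
Normalise into (−180°, 180°]: -262.2° + 360° = 97.8°.
Positive ⇒ the second point lies to the east; separation 97.8°.

97.8° east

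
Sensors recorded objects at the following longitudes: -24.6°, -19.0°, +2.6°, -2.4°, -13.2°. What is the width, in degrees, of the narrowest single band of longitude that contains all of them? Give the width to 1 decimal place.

27.2°

Sort the longitudes: -24.6°, -19.0°, -13.2°, -2.4°, +2.6°.
Eastward gaps between consecutive values (wrapping around): 5.6°, 5.8°, 10.8°, 5.0°, 332.8°.
Largest gap = 332.8° ⇒ minimal covering band is its complement: 360° − 332.8° = 27.2°.
Band runs from -24.6° eastward to +2.6°.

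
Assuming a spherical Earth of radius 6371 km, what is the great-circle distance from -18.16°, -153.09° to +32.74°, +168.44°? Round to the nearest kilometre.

6982 km

Δλ = 168.44 − -153.09 = 321.53°; wrapped into (−180°, 180°]: -38.47°.
Δφ = 32.74 − -18.16 = 50.90°.
a = sin²(Δφ/2) + cos φ₁ · cos φ₂ · sin²(Δλ/2) = 0.271406.
c = 2·atan2(√a, √(1−a)) = 1.09596 rad → d = 6371·c ≈ 6982.39 km.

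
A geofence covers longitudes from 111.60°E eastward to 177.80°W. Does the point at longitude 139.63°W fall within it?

No

Band width going east from +111.60° to -177.80°: ((-177.80 − 111.60) mod 360) = 70.60°.
Offset of -139.63° east of the west edge: ((-139.63 − 111.60) mod 360) = 108.77°.
108.77° > 70.60° ⇒ outside.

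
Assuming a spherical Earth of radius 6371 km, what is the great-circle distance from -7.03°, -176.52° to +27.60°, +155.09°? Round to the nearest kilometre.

4913 km

Δλ = 155.09 − -176.52 = 331.61°; wrapped into (−180°, 180°]: -28.39°.
Δφ = 27.60 − -7.03 = 34.63°.
a = sin²(Δφ/2) + cos φ₁ · cos φ₂ · sin²(Δλ/2) = 0.141471.
c = 2·atan2(√a, √(1−a)) = 0.77122 rad → d = 6371·c ≈ 4913.47 km.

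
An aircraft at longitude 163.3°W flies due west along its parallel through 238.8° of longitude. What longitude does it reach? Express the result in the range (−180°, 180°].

Start at -163.3°; shift −238.8° → -402.1°.
-402.1° lies outside (−180°, 180°]; add 360° → -42.1°.

42.1°W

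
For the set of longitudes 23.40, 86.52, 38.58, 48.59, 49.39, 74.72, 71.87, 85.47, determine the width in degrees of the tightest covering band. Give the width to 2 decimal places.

Sort the longitudes: +23.40°, +38.58°, +48.59°, +49.39°, +71.87°, +74.72°, +85.47°, +86.52°.
Eastward gaps between consecutive values (wrapping around): 15.18°, 10.01°, 0.80°, 22.48°, 2.85°, 10.75°, 1.05°, 296.88°.
Largest gap = 296.88° ⇒ minimal covering band is its complement: 360° − 296.88° = 63.12°.
Band runs from +23.40° eastward to +86.52°.

63.12°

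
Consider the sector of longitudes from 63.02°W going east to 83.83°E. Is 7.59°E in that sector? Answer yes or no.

Band width going east from -63.02° to +83.83°: ((83.83 − -63.02) mod 360) = 146.85°.
Offset of +7.59° east of the west edge: ((7.59 − -63.02) mod 360) = 70.61°.
70.61° ≤ 146.85° ⇒ inside.

Yes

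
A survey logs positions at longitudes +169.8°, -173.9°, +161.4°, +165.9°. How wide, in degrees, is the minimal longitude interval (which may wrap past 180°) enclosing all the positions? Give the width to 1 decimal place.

Sort the longitudes: -173.9°, +161.4°, +165.9°, +169.8°.
Eastward gaps between consecutive values (wrapping around): 335.3°, 4.5°, 3.9°, 16.3°.
Largest gap = 335.3° ⇒ minimal covering band is its complement: 360° − 335.3° = 24.7°.
Band runs from +161.4° eastward to -173.9°, crossing the antimeridian.

24.7°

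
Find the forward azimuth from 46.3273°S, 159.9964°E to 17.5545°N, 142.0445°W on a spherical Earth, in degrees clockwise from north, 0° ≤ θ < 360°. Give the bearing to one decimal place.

54.6°

Δλ = -142.0445 − 159.9964 = -302.0409°; wrapped into (−180°, 180°]: 57.9591°.
θ = atan2( sin Δλ · cos φ₂ , cos φ₁ · sin φ₂ − sin φ₁ · cos φ₂ · cos Δλ )
  = atan2(0.80819, 0.57413) = 54.610° → normalised to [0°, 360°): 54.610°.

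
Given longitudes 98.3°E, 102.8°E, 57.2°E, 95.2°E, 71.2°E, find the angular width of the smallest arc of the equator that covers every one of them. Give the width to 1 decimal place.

Sort the longitudes: +57.2°, +71.2°, +95.2°, +98.3°, +102.8°.
Eastward gaps between consecutive values (wrapping around): 14.0°, 24.0°, 3.1°, 4.5°, 314.4°.
Largest gap = 314.4° ⇒ minimal covering band is its complement: 360° − 314.4° = 45.6°.
Band runs from +57.2° eastward to +102.8°.

45.6°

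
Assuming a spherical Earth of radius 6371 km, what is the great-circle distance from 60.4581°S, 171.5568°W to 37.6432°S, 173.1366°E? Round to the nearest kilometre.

Δλ = 173.1366 − -171.5568 = 344.6934°; wrapped into (−180°, 180°]: -15.3066°.
Δφ = -37.6432 − -60.4581 = 22.8149°.
a = sin²(Δφ/2) + cos φ₁ · cos φ₂ · sin²(Δλ/2) = 0.046043.
c = 2·atan2(√a, √(1−a)) = 0.43252 rad → d = 6371·c ≈ 2755.57 km.

2756 km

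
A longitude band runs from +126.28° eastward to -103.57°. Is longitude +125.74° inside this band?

No

Band width going east from +126.28° to -103.57°: ((-103.57 − 126.28) mod 360) = 130.15°.
Offset of +125.74° east of the west edge: ((125.74 − 126.28) mod 360) = 359.46°.
359.46° > 130.15° ⇒ outside.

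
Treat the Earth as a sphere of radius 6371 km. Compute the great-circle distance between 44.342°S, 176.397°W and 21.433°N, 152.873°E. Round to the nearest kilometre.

7954 km

Δλ = 152.873 − -176.397 = 329.270°; wrapped into (−180°, 180°]: -30.730°.
Δφ = 21.433 − -44.342 = 65.775°.
a = sin²(Δφ/2) + cos φ₁ · cos φ₂ · sin²(Δλ/2) = 0.341578.
c = 2·atan2(√a, √(1−a)) = 1.24840 rad → d = 6371·c ≈ 7953.54 km.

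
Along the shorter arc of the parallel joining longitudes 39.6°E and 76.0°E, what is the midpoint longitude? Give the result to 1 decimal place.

Signed shortest Δλ from +39.6° to +76.0° is +36.4°.
Midpoint longitude = +39.6° + (+36.4°)/2 = +39.6° + 18.2° = +57.8°.

57.8°E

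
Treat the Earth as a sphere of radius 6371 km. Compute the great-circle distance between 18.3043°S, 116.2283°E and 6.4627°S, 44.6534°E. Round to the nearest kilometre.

7841 km

Δλ = 44.6534 − 116.2283 = -71.5749°.
Δφ = -6.4627 − -18.3043 = 11.8416°.
a = sin²(Δφ/2) + cos φ₁ · cos φ₂ · sin²(Δλ/2) = 0.333242.
c = 2·atan2(√a, √(1−a)) = 1.23077 rad → d = 6371·c ≈ 7841.21 km.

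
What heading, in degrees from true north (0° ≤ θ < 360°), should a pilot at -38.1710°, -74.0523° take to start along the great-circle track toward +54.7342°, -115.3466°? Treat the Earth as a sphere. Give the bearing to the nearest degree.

337°

Δλ = -115.3466 − -74.0523 = -41.2943°.
θ = atan2( sin Δλ · cos φ₂ , cos φ₁ · sin φ₂ − sin φ₁ · cos φ₂ · cos Δλ )
  = atan2(-0.38102, 0.90998) = -22.720° → normalised to [0°, 360°): 337.280°.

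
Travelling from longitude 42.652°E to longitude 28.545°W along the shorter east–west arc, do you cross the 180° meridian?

Signed shortest Δλ = ((-28.545 − 42.652 + 180) mod 360) − 180 = -71.197°.
Going west by 71.197° from +42.652° reaches -28.545° without touching 180°.

No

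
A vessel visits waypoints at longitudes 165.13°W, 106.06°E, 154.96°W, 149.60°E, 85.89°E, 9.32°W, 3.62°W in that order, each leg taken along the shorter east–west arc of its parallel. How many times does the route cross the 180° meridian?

3

Leg 1: -165.13° → +106.06°, shortest Δλ = -88.81° (west) — crosses 180°.
Leg 2: +106.06° → -154.96°, shortest Δλ = 98.98° (east) — crosses 180°.
Leg 3: -154.96° → +149.60°, shortest Δλ = -55.44° (west) — crosses 180°.
Leg 4: +149.60° → +85.89°, shortest Δλ = -63.71° (west) — does not cross 180°.
Leg 5: +85.89° → -9.32°, shortest Δλ = -95.21° (west) — does not cross 180°.
Leg 6: -9.32° → -3.62°, shortest Δλ = 5.7° (east) — does not cross 180°.
Total crossings: 3.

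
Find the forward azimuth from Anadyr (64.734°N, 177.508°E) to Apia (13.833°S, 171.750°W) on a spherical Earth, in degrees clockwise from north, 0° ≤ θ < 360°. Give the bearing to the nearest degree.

169°

Δλ = -171.750 − 177.508 = -349.258°; wrapped into (−180°, 180°]: 10.742°.
θ = atan2( sin Δλ · cos φ₂ , cos φ₁ · sin φ₂ − sin φ₁ · cos φ₂ · cos Δλ )
  = atan2(0.18098, -0.96477) = 169.375° → normalised to [0°, 360°): 169.375°.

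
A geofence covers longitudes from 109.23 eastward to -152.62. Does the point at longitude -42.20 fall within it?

Band width going east from +109.23° to -152.62°: ((-152.62 − 109.23) mod 360) = 98.15°.
Offset of -42.20° east of the west edge: ((-42.20 − 109.23) mod 360) = 208.57°.
208.57° > 98.15° ⇒ outside.

No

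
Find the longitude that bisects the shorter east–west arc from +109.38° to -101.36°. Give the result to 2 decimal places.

Signed shortest Δλ from +109.38° to -101.36° is +149.26°.
Midpoint longitude = +109.38° + (+149.26°)/2 = +109.38° + 74.63° = +184.01°.
Normalise into (−180°, 180°]: -175.99°.
(The naïve average (+109.38 + -101.36)/2 = 4.01° is on the wrong side of the globe.)

-175.99°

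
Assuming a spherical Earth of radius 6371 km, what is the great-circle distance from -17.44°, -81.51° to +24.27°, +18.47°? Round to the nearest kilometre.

Δλ = 18.47 − -81.51 = 99.98°.
Δφ = 24.27 − -17.44 = 41.71°.
a = sin²(Δφ/2) + cos φ₁ · cos φ₂ · sin²(Δλ/2) = 0.636958.
c = 2·atan2(√a, √(1−a)) = 1.84826 rad → d = 6371·c ≈ 11775.25 km.

11775 km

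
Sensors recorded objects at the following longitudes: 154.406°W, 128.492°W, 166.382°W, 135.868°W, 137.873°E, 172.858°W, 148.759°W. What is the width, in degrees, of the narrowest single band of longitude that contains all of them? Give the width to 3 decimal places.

Sort the longitudes: -172.858°, -166.382°, -154.406°, -148.759°, -135.868°, -128.492°, +137.873°.
Eastward gaps between consecutive values (wrapping around): 6.476°, 11.976°, 5.647°, 12.891°, 7.376°, 266.365°, 49.269°.
Largest gap = 266.365° ⇒ minimal covering band is its complement: 360° − 266.365° = 93.635°.
Band runs from +137.873° eastward to -128.492°, crossing the antimeridian.

93.635°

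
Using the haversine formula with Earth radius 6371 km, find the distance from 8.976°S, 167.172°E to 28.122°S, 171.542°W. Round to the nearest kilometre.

Δλ = -171.542 − 167.172 = -338.714°; wrapped into (−180°, 180°]: 21.286°.
Δφ = -28.122 − -8.976 = -19.146°.
a = sin²(Δφ/2) + cos φ₁ · cos φ₂ · sin²(Δλ/2) = 0.057372.
c = 2·atan2(√a, √(1−a)) = 0.48375 rad → d = 6371·c ≈ 3081.98 km.

3082 km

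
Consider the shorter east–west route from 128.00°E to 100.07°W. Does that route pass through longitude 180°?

Yes

Naïve |-100.07 − 128.00| = 228.07° > 180°, so the shorter arc goes the other way round — across 180°.
Signed shortest Δλ = ((-100.07 − 128.00 + 180) mod 360) − 180 = 131.93°.
Going east by 131.93° from +128.00° passes through 180° before reaching -100.07°.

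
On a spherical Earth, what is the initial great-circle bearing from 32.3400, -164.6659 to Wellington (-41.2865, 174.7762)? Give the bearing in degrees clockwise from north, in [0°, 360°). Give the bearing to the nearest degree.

196°

Δλ = 174.7762 − -164.6659 = 339.4421°; wrapped into (−180°, 180°]: -20.5579°.
θ = atan2( sin Δλ · cos φ₂ , cos φ₁ · sin φ₂ − sin φ₁ · cos φ₂ · cos Δλ )
  = atan2(-0.26386, -0.93385) = -164.222° → normalised to [0°, 360°): 195.778°.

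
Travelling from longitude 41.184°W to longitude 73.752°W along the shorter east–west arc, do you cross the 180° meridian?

No

Signed shortest Δλ = ((-73.752 − -41.184 + 180) mod 360) − 180 = -32.568°.
Going west by 32.568° from -41.184° reaches -73.752° without touching 180°.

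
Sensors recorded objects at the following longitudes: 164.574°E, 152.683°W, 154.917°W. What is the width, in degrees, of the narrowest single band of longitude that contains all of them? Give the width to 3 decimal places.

42.743°

Sort the longitudes: -154.917°, -152.683°, +164.574°.
Eastward gaps between consecutive values (wrapping around): 2.234°, 317.257°, 40.509°.
Largest gap = 317.257° ⇒ minimal covering band is its complement: 360° − 317.257° = 42.743°.
Band runs from +164.574° eastward to -152.683°, crossing the antimeridian.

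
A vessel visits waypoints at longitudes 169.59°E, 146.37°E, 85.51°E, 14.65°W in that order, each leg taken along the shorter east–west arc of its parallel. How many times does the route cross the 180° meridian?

Leg 1: +169.59° → +146.37°, shortest Δλ = -23.22° (west) — does not cross 180°.
Leg 2: +146.37° → +85.51°, shortest Δλ = -60.86° (west) — does not cross 180°.
Leg 3: +85.51° → -14.65°, shortest Δλ = -100.16° (west) — does not cross 180°.
Total crossings: 0.

0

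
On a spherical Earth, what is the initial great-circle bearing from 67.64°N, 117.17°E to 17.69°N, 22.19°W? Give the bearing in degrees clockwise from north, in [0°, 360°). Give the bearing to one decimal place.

321.6°

Δλ = -22.19 − 117.17 = -139.36°.
θ = atan2( sin Δλ · cos φ₂ , cos φ₁ · sin φ₂ − sin φ₁ · cos φ₂ · cos Δλ )
  = atan2(-0.62051, 0.78418) = -38.354° → normalised to [0°, 360°): 321.646°.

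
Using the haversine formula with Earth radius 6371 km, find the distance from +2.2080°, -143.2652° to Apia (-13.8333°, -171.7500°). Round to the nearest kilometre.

Δλ = -171.7500 − -143.2652 = -28.4848°.
Δφ = -13.8333 − 2.2080 = -16.0413°.
a = sin²(Δφ/2) + cos φ₁ · cos φ₂ · sin²(Δλ/2) = 0.078198.
c = 2·atan2(√a, √(1−a)) = 0.56683 rad → d = 6371·c ≈ 3611.30 km.

3611 km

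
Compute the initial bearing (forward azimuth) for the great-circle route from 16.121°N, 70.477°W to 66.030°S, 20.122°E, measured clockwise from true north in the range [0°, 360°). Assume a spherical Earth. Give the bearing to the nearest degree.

155°

Δλ = 20.122 − -70.477 = 90.599°.
θ = atan2( sin Δλ · cos φ₂ , cos φ₁ · sin φ₂ − sin φ₁ · cos φ₂ · cos Δλ )
  = atan2(0.40624, -0.87665) = 155.137° → normalised to [0°, 360°): 155.137°.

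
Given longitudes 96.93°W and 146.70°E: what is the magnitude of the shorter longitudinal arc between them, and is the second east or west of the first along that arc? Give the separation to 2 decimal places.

116.37° west

Raw difference: 146.70 − -96.93 = 243.63°.
Normalise into (−180°, 180°]: 243.63° − 360° = -116.37°.
Negative ⇒ the second point lies to the west; separation 116.37°.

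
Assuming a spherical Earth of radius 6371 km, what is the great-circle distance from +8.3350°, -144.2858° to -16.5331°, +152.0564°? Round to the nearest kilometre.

7527 km

Δλ = 152.0564 − -144.2858 = 296.3422°; wrapped into (−180°, 180°]: -63.6578°.
Δφ = -16.5331 − 8.3350 = -24.8681°.
a = sin²(Δφ/2) + cos φ₁ · cos φ₂ · sin²(Δλ/2) = 0.310179.
c = 2·atan2(√a, √(1−a)) = 1.18139 rad → d = 6371·c ≈ 7526.62 km.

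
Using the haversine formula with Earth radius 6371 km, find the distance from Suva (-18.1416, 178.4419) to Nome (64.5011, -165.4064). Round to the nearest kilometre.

9293 km

Δλ = -165.4064 − 178.4419 = -343.8483°; wrapped into (−180°, 180°]: 16.1517°.
Δφ = 64.5011 − -18.1416 = 82.6427°.
a = sin²(Δφ/2) + cos φ₁ · cos φ₂ · sin²(Δλ/2) = 0.444046.
c = 2·atan2(√a, √(1−a)) = 1.45865 rad → d = 6371·c ≈ 9293.07 km.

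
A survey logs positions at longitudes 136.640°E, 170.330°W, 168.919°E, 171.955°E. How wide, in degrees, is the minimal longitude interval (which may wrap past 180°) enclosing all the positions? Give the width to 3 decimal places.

53.030°

Sort the longitudes: -170.330°, +136.640°, +168.919°, +171.955°.
Eastward gaps between consecutive values (wrapping around): 306.970°, 32.279°, 3.036°, 17.715°.
Largest gap = 306.970° ⇒ minimal covering band is its complement: 360° − 306.970° = 53.030°.
Band runs from +136.640° eastward to -170.330°, crossing the antimeridian.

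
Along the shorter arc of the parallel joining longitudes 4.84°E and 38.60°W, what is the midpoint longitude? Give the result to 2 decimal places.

16.88°W

Signed shortest Δλ from +4.84° to -38.60° is -43.44°.
Midpoint longitude = +4.84° + (-43.44°)/2 = +4.84° − 21.72° = -16.88°.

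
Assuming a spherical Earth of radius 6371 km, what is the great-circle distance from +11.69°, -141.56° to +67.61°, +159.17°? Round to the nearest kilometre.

Δλ = 159.17 − -141.56 = 300.73°; wrapped into (−180°, 180°]: -59.27°.
Δφ = 67.61 − 11.69 = 55.92°.
a = sin²(Δφ/2) + cos φ₁ · cos φ₂ · sin²(Δλ/2) = 0.311027.
c = 2·atan2(√a, √(1−a)) = 1.18322 rad → d = 6371·c ≈ 7538.29 km.

7538 km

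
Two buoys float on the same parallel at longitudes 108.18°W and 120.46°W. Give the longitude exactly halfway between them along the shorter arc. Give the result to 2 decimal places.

Signed shortest Δλ from -108.18° to -120.46° is -12.28°.
Midpoint longitude = -108.18° + (-12.28°)/2 = -108.18° − 6.14° = -114.32°.

114.32°W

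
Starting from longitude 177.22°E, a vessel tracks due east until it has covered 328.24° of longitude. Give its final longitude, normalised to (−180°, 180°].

Start at +177.22°; shift +328.24° → +505.46°.
+505.46° lies outside (−180°, 180°]; subtract 360° → +145.46°.

145.46°E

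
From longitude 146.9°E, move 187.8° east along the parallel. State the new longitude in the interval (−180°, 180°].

25.3°W

Start at +146.9°; shift +187.8° → +334.7°.
+334.7° lies outside (−180°, 180°]; subtract 360° → -25.3°.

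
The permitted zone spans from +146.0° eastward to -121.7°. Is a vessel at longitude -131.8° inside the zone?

Yes

Band width going east from +146.0° to -121.7°: ((-121.7 − 146.0) mod 360) = 92.3°.
Offset of -131.8° east of the west edge: ((-131.8 − 146.0) mod 360) = 82.2°.
82.2° ≤ 92.3° ⇒ inside.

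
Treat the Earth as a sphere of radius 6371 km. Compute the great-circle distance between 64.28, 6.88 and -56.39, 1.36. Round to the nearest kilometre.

Δλ = 1.36 − 6.88 = -5.52°.
Δφ = -56.39 − 64.28 = -120.67°.
a = sin²(Δφ/2) + cos φ₁ · cos φ₂ · sin²(Δλ/2) = 0.755603.
c = 2·atan2(√a, √(1−a)) = 2.10738 rad → d = 6371·c ≈ 13426.15 km.

13426 km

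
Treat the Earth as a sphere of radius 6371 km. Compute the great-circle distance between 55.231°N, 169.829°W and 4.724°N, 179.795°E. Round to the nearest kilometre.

Δλ = 179.795 − -169.829 = 349.624°; wrapped into (−180°, 180°]: -10.376°.
Δφ = 4.724 − 55.231 = -50.507°.
a = sin²(Δφ/2) + cos φ₁ · cos φ₂ · sin²(Δλ/2) = 0.186655.
c = 2·atan2(√a, √(1−a)) = 0.89350 rad → d = 6371·c ≈ 5692.48 km.

5692 km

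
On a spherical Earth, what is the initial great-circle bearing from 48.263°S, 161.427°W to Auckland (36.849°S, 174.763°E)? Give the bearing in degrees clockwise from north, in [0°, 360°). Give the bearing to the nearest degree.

294°

Δλ = 174.763 − -161.427 = 336.190°; wrapped into (−180°, 180°]: -23.810°.
θ = atan2( sin Δλ · cos φ₂ , cos φ₁ · sin φ₂ − sin φ₁ · cos φ₂ · cos Δλ )
  = atan2(-0.32305, 0.14707) = -65.522° → normalised to [0°, 360°): 294.478°.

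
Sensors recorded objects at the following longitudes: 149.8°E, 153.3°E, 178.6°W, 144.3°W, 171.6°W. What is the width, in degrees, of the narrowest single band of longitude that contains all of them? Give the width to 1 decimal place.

Sort the longitudes: -178.6°, -171.6°, -144.3°, +149.8°, +153.3°.
Eastward gaps between consecutive values (wrapping around): 7.0°, 27.3°, 294.1°, 3.5°, 28.1°.
Largest gap = 294.1° ⇒ minimal covering band is its complement: 360° − 294.1° = 65.9°.
Band runs from +149.8° eastward to -144.3°, crossing the antimeridian.

65.9°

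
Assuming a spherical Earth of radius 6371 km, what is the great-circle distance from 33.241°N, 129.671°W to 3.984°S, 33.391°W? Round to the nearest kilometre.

Δλ = -33.391 − -129.671 = 96.280°.
Δφ = -3.984 − 33.241 = -37.225°.
a = sin²(Δφ/2) + cos φ₁ · cos φ₂ · sin²(Δλ/2) = 0.564676.
c = 2·atan2(√a, √(1−a)) = 1.70051 rad → d = 6371·c ≈ 10833.96 km.

10834 km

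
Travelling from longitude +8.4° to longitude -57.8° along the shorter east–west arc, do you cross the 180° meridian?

No

Signed shortest Δλ = ((-57.8 − 8.4 + 180) mod 360) − 180 = -66.2°.
Going west by 66.2° from +8.4° reaches -57.8° without touching 180°.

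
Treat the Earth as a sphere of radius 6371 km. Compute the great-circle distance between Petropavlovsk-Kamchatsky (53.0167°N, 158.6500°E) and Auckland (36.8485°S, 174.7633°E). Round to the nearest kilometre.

10113 km

Δλ = 174.7633 − 158.6500 = 16.1133°.
Δφ = -36.8485 − 53.0167 = -89.8652°.
a = sin²(Δφ/2) + cos φ₁ · cos φ₂ · sin²(Δλ/2) = 0.508280.
c = 2·atan2(√a, √(1−a)) = 1.58736 rad → d = 6371·c ≈ 10113.05 km.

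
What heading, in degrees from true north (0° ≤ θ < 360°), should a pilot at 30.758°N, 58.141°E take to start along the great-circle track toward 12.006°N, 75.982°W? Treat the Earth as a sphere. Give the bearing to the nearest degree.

307°

Δλ = -75.982 − 58.141 = -134.123°.
θ = atan2( sin Δλ · cos φ₂ , cos φ₁ · sin φ₂ − sin φ₁ · cos φ₂ · cos Δλ )
  = atan2(-0.70214, 0.52701) = -53.109° → normalised to [0°, 360°): 306.891°.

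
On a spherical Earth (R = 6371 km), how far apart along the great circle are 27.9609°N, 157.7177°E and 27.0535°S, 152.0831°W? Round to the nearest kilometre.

8131 km

Δλ = -152.0831 − 157.7177 = -309.8008°; wrapped into (−180°, 180°]: 50.1992°.
Δφ = -27.0535 − 27.9609 = -55.0144°.
a = sin²(Δφ/2) + cos φ₁ · cos φ₂ · sin²(Δλ/2) = 0.354859.
c = 2·atan2(√a, √(1−a)) = 1.27628 rad → d = 6371·c ≈ 8131.15 km.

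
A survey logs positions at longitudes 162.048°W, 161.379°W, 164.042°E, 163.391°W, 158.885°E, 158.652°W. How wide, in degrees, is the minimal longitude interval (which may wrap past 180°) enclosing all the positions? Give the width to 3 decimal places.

Sort the longitudes: -163.391°, -162.048°, -161.379°, -158.652°, +158.885°, +164.042°.
Eastward gaps between consecutive values (wrapping around): 1.343°, 0.669°, 2.727°, 317.537°, 5.157°, 32.567°.
Largest gap = 317.537° ⇒ minimal covering band is its complement: 360° − 317.537° = 42.463°.
Band runs from +158.885° eastward to -158.652°, crossing the antimeridian.

42.463°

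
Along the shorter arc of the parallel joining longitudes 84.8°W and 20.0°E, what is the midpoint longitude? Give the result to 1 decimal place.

Signed shortest Δλ from -84.8° to +20.0° is +104.8°.
Midpoint longitude = -84.8° + (+104.8°)/2 = -84.8° + 52.4° = -32.4°.

32.4°W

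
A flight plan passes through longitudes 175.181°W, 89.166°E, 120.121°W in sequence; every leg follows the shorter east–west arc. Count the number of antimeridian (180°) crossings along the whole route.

Leg 1: -175.181° → +89.166°, shortest Δλ = -95.653° (west) — crosses 180°.
Leg 2: +89.166° → -120.121°, shortest Δλ = 150.713° (east) — crosses 180°.
Total crossings: 2.

2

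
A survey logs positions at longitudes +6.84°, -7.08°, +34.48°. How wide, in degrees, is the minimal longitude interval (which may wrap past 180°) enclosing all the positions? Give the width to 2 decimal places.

41.56°

Sort the longitudes: -7.08°, +6.84°, +34.48°.
Eastward gaps between consecutive values (wrapping around): 13.92°, 27.64°, 318.44°.
Largest gap = 318.44° ⇒ minimal covering band is its complement: 360° − 318.44° = 41.56°.
Band runs from -7.08° eastward to +34.48°.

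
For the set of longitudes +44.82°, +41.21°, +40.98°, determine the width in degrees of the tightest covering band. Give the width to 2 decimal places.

Sort the longitudes: +40.98°, +41.21°, +44.82°.
Eastward gaps between consecutive values (wrapping around): 0.23°, 3.61°, 356.16°.
Largest gap = 356.16° ⇒ minimal covering band is its complement: 360° − 356.16° = 3.84°.
Band runs from +40.98° eastward to +44.82°.

3.84°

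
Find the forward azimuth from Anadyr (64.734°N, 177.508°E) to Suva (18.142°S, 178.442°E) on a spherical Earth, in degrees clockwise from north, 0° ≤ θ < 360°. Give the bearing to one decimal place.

Δλ = 178.442 − 177.508 = 0.934°.
θ = atan2( sin Δλ · cos φ₂ , cos φ₁ · sin φ₂ − sin φ₁ · cos φ₂ · cos Δλ )
  = atan2(0.01549, -0.99217) = 179.106° → normalised to [0°, 360°): 179.106°.

179.1°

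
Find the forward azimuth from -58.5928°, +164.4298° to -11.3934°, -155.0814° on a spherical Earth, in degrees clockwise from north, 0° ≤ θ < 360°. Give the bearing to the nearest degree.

50°

Δλ = -155.0814 − 164.4298 = -319.5112°; wrapped into (−180°, 180°]: 40.4888°.
θ = atan2( sin Δλ · cos φ₂ , cos φ₁ · sin φ₂ − sin φ₁ · cos φ₂ · cos Δλ )
  = atan2(0.63650, 0.53337) = 50.038° → normalised to [0°, 360°): 50.038°.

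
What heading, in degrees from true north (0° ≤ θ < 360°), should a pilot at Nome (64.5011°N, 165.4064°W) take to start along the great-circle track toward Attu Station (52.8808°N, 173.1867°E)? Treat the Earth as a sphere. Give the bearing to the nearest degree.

Δλ = 173.1867 − -165.4064 = 338.5931°; wrapped into (−180°, 180°]: -21.4069°.
θ = atan2( sin Δλ · cos φ₂ , cos φ₁ · sin φ₂ − sin φ₁ · cos φ₂ · cos Δλ )
  = atan2(-0.22026, -0.16385) = -126.645° → normalised to [0°, 360°): 233.355°.

233°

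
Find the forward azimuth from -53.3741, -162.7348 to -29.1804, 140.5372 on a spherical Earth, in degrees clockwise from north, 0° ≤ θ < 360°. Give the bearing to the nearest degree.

Δλ = 140.5372 − -162.7348 = 303.2720°; wrapped into (−180°, 180°]: -56.7280°.
θ = atan2( sin Δλ · cos φ₂ , cos φ₁ · sin φ₂ − sin φ₁ · cos φ₂ · cos Δλ )
  = atan2(-0.72997, 0.09354) = -82.698° → normalised to [0°, 360°): 277.302°.

277°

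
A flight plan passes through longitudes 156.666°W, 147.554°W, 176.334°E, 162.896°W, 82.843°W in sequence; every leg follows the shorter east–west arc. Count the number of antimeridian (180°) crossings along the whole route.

Leg 1: -156.666° → -147.554°, shortest Δλ = 9.112° (east) — does not cross 180°.
Leg 2: -147.554° → +176.334°, shortest Δλ = -36.112° (west) — crosses 180°.
Leg 3: +176.334° → -162.896°, shortest Δλ = 20.77° (east) — crosses 180°.
Leg 4: -162.896° → -82.843°, shortest Δλ = 80.053° (east) — does not cross 180°.
Total crossings: 2.

2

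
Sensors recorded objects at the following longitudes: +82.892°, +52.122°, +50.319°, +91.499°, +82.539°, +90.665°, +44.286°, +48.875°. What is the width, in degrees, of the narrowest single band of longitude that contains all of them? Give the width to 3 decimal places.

47.213°

Sort the longitudes: +44.286°, +48.875°, +50.319°, +52.122°, +82.539°, +82.892°, +90.665°, +91.499°.
Eastward gaps between consecutive values (wrapping around): 4.589°, 1.444°, 1.803°, 30.417°, 0.353°, 7.773°, 0.834°, 312.787°.
Largest gap = 312.787° ⇒ minimal covering band is its complement: 360° − 312.787° = 47.213°.
Band runs from +44.286° eastward to +91.499°.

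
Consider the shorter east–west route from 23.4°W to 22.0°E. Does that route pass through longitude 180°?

No

Signed shortest Δλ = ((22.0 − -23.4 + 180) mod 360) − 180 = 45.4°.
Going east by 45.4° from -23.4° reaches +22.0° without touching 180°.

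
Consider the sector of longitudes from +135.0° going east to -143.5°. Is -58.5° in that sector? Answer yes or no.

No

Band width going east from +135.0° to -143.5°: ((-143.5 − 135.0) mod 360) = 81.5°.
Offset of -58.5° east of the west edge: ((-58.5 − 135.0) mod 360) = 166.5°.
166.5° > 81.5° ⇒ outside.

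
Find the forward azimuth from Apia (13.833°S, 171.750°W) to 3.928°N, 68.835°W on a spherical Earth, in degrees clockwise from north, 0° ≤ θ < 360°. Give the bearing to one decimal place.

89.2°

Δλ = -68.835 − -171.750 = 102.915°.
θ = atan2( sin Δλ · cos φ₂ , cos φ₁ · sin φ₂ − sin φ₁ · cos φ₂ · cos Δλ )
  = atan2(0.97241, 0.01320) = 89.222° → normalised to [0°, 360°): 89.222°.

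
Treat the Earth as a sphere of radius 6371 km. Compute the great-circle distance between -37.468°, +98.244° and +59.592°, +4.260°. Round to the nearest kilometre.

Δλ = 4.260 − 98.244 = -93.984°.
Δφ = 59.592 − -37.468 = 97.060°.
a = sin²(Δφ/2) + cos φ₁ · cos φ₂ · sin²(Δλ/2) = 0.776276.
c = 2·atan2(√a, √(1−a)) = 2.15622 rad → d = 6371·c ≈ 13737.27 km.

13737 km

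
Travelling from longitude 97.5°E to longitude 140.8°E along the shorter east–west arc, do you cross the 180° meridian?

No

Signed shortest Δλ = ((140.8 − 97.5 + 180) mod 360) − 180 = 43.3°.
Going east by 43.3° from +97.5° reaches +140.8° without touching 180°.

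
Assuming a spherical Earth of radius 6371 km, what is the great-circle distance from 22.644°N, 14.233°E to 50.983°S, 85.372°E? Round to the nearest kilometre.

10718 km

Δλ = 85.372 − 14.233 = 71.139°.
Δφ = -50.983 − 22.644 = -73.627°.
a = sin²(Δφ/2) + cos φ₁ · cos φ₂ · sin²(Δλ/2) = 0.555652.
c = 2·atan2(√a, √(1−a)) = 1.68233 rad → d = 6371·c ≈ 10718.13 km.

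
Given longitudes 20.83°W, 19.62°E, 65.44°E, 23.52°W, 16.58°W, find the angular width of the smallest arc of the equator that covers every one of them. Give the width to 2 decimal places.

88.96°

Sort the longitudes: -23.52°, -20.83°, -16.58°, +19.62°, +65.44°.
Eastward gaps between consecutive values (wrapping around): 2.69°, 4.25°, 36.20°, 45.82°, 271.04°.
Largest gap = 271.04° ⇒ minimal covering band is its complement: 360° − 271.04° = 88.96°.
Band runs from -23.52° eastward to +65.44°.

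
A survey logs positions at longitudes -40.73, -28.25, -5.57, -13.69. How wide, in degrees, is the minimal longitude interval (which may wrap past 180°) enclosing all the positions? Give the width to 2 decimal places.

Sort the longitudes: -40.73°, -28.25°, -13.69°, -5.57°.
Eastward gaps between consecutive values (wrapping around): 12.48°, 14.56°, 8.12°, 324.84°.
Largest gap = 324.84° ⇒ minimal covering band is its complement: 360° − 324.84° = 35.16°.
Band runs from -40.73° eastward to -5.57°.

35.16°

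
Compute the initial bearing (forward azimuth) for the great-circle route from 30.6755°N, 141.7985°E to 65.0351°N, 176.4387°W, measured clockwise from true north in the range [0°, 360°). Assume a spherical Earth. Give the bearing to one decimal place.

24.4°

Δλ = -176.4387 − 141.7985 = -318.2372°; wrapped into (−180°, 180°]: 41.7628°.
θ = atan2( sin Δλ · cos φ₂ , cos φ₁ · sin φ₂ − sin φ₁ · cos φ₂ · cos Δλ )
  = atan2(0.28111, 0.61910) = 24.421° → normalised to [0°, 360°): 24.421°.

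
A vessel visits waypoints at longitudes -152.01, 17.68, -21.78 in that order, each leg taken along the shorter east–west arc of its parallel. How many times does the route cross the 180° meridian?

Leg 1: -152.01° → +17.68°, shortest Δλ = 169.69° (east) — does not cross 180°.
Leg 2: +17.68° → -21.78°, shortest Δλ = -39.46° (west) — does not cross 180°.
Total crossings: 0.

0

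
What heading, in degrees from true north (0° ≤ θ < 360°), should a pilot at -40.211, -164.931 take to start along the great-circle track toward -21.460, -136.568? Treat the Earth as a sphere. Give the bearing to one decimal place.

60.6°

Δλ = -136.568 − -164.931 = 28.363°.
θ = atan2( sin Δλ · cos φ₂ , cos φ₁ · sin φ₂ − sin φ₁ · cos φ₂ · cos Δλ )
  = atan2(0.44212, 0.24933) = 60.580° → normalised to [0°, 360°): 60.580°.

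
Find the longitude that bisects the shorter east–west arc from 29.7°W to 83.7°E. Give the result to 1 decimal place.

Signed shortest Δλ from -29.7° to +83.7° is +113.4°.
Midpoint longitude = -29.7° + (+113.4°)/2 = -29.7° + 56.7° = +27.0°.

27.0°E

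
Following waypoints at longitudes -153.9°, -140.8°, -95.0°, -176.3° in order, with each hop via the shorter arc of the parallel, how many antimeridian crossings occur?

0

Leg 1: -153.9° → -140.8°, shortest Δλ = 13.1° (east) — does not cross 180°.
Leg 2: -140.8° → -95.0°, shortest Δλ = 45.8° (east) — does not cross 180°.
Leg 3: -95.0° → -176.3°, shortest Δλ = -81.3° (west) — does not cross 180°.
Total crossings: 0.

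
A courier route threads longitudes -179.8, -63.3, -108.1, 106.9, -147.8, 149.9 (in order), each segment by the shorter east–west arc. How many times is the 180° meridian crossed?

Leg 1: -179.8° → -63.3°, shortest Δλ = 116.5° (east) — does not cross 180°.
Leg 2: -63.3° → -108.1°, shortest Δλ = -44.8° (west) — does not cross 180°.
Leg 3: -108.1° → +106.9°, shortest Δλ = -145.0° (west) — crosses 180°.
Leg 4: +106.9° → -147.8°, shortest Δλ = 105.3° (east) — crosses 180°.
Leg 5: -147.8° → +149.9°, shortest Δλ = -62.3° (west) — crosses 180°.
Total crossings: 3.

3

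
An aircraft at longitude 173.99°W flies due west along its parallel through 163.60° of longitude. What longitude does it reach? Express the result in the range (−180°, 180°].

Start at -173.99°; shift −163.60° → -337.59°.
-337.59° lies outside (−180°, 180°]; add 360° → +22.41°.

22.41°E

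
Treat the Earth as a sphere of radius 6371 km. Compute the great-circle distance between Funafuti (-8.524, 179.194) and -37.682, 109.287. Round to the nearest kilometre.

Δλ = 109.287 − 179.194 = -69.907°.
Δφ = -37.682 − -8.524 = -29.158°.
a = sin²(Δφ/2) + cos φ₁ · cos φ₂ · sin²(Δλ/2) = 0.320255.
c = 2·atan2(√a, √(1−a)) = 1.20308 rad → d = 6371·c ≈ 7664.79 km.

7665 km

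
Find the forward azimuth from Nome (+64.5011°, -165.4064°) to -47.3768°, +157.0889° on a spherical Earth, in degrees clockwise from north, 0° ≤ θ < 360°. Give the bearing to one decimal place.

207.2°

Δλ = 157.0889 − -165.4064 = 322.4953°; wrapped into (−180°, 180°]: -37.5047°.
θ = atan2( sin Δλ · cos φ₂ , cos φ₁ · sin φ₂ − sin φ₁ · cos φ₂ · cos Δλ )
  = atan2(-0.41228, -0.80164) = -152.783° → normalised to [0°, 360°): 207.217°.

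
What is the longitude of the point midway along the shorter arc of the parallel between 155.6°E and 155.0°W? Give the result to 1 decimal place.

179.7°W

Signed shortest Δλ from +155.6° to -155.0° is +49.4°.
Midpoint longitude = +155.6° + (+49.4°)/2 = +155.6° + 24.7° = +180.3°.
Normalise into (−180°, 180°]: -179.7°.
(The naïve average (+155.6 + -155.0)/2 = 0.3° is on the wrong side of the globe.)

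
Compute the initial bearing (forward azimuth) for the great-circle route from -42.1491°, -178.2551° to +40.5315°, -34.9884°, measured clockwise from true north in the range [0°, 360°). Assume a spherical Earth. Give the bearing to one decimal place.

80.9°

Δλ = -34.9884 − -178.2551 = 143.2667°.
θ = atan2( sin Δλ · cos φ₂ , cos φ₁ · sin φ₂ − sin φ₁ · cos φ₂ · cos Δλ )
  = atan2(0.45458, 0.07305) = 80.871° → normalised to [0°, 360°): 80.871°.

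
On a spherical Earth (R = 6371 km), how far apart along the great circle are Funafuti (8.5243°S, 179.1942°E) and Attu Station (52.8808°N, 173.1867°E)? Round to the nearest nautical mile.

3700 nmi

Δλ = 173.1867 − 179.1942 = -6.0075°.
Δφ = 52.8808 − -8.5243 = 61.4051°.
a = sin²(Δφ/2) + cos φ₁ · cos φ₂ · sin²(Δλ/2) = 0.262332.
c = 2·atan2(√a, √(1−a)) = 1.07545 rad → d = 6371·c ≈ 6851.69 km ≈ 3699.62 nmi.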